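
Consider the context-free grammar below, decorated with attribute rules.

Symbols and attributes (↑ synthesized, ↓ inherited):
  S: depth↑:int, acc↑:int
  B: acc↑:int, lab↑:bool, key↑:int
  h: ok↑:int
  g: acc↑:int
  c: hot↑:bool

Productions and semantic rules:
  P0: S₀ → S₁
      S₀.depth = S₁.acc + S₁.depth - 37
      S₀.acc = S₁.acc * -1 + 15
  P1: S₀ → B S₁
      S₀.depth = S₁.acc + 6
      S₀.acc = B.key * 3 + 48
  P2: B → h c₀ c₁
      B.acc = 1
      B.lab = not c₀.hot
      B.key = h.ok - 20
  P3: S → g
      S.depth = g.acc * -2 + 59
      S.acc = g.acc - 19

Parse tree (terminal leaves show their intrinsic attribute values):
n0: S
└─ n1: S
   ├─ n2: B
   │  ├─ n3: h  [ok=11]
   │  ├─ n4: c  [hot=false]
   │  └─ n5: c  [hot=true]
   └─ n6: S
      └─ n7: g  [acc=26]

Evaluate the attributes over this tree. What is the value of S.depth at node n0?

1. n3.ok = 11  [terminal]
2. n4.hot = false  [terminal]
3. n5.hot = true  [terminal]
4. n2.acc = 1  [1]
5. n2.lab = true  [not c₀.hot]
6. n2.key = -9  [h.ok - 20]
7. n7.acc = 26  [terminal]
8. n6.depth = 7  [g.acc * -2 + 59]
9. n6.acc = 7  [g.acc - 19]
10. n1.depth = 13  [S₁.acc + 6]
11. n1.acc = 21  [B.key * 3 + 48]
12. n0.depth = -3  [S₁.acc + S₁.depth - 37]
13. n0.acc = -6  [S₁.acc * -1 + 15]

-3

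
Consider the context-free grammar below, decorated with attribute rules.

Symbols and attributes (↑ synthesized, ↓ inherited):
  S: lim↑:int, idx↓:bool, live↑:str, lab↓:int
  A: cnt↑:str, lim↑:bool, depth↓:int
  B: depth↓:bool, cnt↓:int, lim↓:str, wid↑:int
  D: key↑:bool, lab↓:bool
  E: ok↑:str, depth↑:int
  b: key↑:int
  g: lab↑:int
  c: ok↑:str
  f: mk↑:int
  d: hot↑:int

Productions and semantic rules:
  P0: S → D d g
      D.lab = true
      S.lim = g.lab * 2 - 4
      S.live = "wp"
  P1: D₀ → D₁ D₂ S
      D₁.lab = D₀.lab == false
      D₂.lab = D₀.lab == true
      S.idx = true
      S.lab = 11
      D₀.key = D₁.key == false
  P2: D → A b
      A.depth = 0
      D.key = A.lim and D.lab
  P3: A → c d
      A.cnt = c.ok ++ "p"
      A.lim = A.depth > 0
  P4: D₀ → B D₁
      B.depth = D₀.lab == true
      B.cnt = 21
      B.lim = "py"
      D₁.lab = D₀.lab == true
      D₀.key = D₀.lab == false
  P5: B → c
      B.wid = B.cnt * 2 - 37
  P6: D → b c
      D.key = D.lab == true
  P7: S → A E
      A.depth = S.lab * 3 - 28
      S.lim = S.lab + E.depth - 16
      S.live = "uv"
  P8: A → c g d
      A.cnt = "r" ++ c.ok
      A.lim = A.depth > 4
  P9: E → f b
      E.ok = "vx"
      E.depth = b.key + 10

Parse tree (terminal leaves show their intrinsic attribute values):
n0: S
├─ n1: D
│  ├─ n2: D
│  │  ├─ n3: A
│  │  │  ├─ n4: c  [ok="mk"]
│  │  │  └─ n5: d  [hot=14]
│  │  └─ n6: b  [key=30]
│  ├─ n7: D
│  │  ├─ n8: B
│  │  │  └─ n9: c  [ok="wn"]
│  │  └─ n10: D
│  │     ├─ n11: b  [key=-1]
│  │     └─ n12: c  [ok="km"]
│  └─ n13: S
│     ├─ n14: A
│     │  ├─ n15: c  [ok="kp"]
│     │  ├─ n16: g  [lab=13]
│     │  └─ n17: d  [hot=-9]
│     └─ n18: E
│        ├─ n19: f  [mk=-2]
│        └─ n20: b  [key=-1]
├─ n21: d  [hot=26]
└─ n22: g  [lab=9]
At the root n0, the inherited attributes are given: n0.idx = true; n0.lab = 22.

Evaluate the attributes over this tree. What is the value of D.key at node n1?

true

1. n0.idx = true  [given at root]
2. n0.lab = 22  [given at root]
3. n1.lab = true  [true]
4. n2.lab = false  [D₀.lab == false]
5. n3.depth = 0  [0]
6. n4.ok = "mk"  [terminal]
7. n5.hot = 14  [terminal]
8. n3.cnt = "mkp"  [c.ok ++ "p"]
9. n3.lim = false  [A.depth > 0]
10. n6.key = 30  [terminal]
11. n2.key = false  [A.lim and D.lab]
12. n7.lab = true  [D₀.lab == true]
13. n8.depth = true  [D₀.lab == true]
14. n8.cnt = 21  [21]
15. n8.lim = "py"  ["py"]
16. n9.ok = "wn"  [terminal]
17. n8.wid = 5  [B.cnt * 2 - 37]
18. n10.lab = true  [D₀.lab == true]
19. n11.key = -1  [terminal]
20. n12.ok = "km"  [terminal]
21. n10.key = true  [D.lab == true]
22. n7.key = false  [D₀.lab == false]
23. n13.idx = true  [true]
24. n13.lab = 11  [11]
25. n14.depth = 5  [S.lab * 3 - 28]
26. n15.ok = "kp"  [terminal]
27. n16.lab = 13  [terminal]
28. n17.hot = -9  [terminal]
29. n14.cnt = "rkp"  ["r" ++ c.ok]
30. n14.lim = true  [A.depth > 4]
31. n19.mk = -2  [terminal]
32. n20.key = -1  [terminal]
33. n18.ok = "vx"  ["vx"]
34. n18.depth = 9  [b.key + 10]
35. n13.lim = 4  [S.lab + E.depth - 16]
36. n13.live = "uv"  ["uv"]
37. n1.key = true  [D₁.key == false]
38. n21.hot = 26  [terminal]
39. n22.lab = 9  [terminal]
40. n0.lim = 14  [g.lab * 2 - 4]
41. n0.live = "wp"  ["wp"]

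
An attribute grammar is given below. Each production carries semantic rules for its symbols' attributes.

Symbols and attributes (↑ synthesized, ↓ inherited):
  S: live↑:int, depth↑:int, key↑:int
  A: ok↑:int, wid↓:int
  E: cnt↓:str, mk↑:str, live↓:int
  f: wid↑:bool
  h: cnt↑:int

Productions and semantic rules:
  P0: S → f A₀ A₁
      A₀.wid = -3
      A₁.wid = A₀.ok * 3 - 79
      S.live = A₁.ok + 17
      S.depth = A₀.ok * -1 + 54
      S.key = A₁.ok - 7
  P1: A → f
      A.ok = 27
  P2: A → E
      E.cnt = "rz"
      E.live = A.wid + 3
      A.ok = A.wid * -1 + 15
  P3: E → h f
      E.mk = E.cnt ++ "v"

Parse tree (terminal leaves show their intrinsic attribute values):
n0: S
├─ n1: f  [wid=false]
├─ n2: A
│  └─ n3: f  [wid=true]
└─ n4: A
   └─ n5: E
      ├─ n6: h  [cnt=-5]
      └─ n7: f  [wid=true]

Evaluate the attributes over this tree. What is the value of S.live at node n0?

30

1. n1.wid = false  [terminal]
2. n2.wid = -3  [-3]
3. n3.wid = true  [terminal]
4. n2.ok = 27  [27]
5. n4.wid = 2  [A₀.ok * 3 - 79]
6. n5.cnt = "rz"  ["rz"]
7. n5.live = 5  [A.wid + 3]
8. n6.cnt = -5  [terminal]
9. n7.wid = true  [terminal]
10. n5.mk = "rzv"  [E.cnt ++ "v"]
11. n4.ok = 13  [A.wid * -1 + 15]
12. n0.live = 30  [A₁.ok + 17]
13. n0.depth = 27  [A₀.ok * -1 + 54]
14. n0.key = 6  [A₁.ok - 7]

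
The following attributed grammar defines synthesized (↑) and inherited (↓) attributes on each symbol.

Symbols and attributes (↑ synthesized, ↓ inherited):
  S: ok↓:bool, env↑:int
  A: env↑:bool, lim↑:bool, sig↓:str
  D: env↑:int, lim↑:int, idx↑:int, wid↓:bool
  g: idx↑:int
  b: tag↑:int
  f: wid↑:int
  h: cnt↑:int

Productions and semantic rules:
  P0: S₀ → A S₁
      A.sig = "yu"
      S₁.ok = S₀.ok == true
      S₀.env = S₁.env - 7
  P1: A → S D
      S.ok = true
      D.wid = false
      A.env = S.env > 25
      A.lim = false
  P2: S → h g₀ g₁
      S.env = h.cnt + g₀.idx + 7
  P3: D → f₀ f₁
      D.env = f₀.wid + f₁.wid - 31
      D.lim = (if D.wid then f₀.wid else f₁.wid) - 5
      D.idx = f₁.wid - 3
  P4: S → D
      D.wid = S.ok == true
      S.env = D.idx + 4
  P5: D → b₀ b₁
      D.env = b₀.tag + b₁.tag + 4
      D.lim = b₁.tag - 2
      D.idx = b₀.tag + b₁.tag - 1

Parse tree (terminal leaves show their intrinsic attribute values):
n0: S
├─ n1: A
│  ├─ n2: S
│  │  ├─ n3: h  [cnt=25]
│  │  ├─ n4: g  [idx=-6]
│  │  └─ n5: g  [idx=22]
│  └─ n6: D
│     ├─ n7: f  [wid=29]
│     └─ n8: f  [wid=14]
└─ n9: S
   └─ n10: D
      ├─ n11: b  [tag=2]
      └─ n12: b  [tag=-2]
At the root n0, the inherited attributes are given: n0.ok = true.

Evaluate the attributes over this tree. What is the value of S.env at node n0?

1. n0.ok = true  [given at root]
2. n1.sig = "yu"  ["yu"]
3. n2.ok = true  [true]
4. n3.cnt = 25  [terminal]
5. n4.idx = -6  [terminal]
6. n5.idx = 22  [terminal]
7. n2.env = 26  [h.cnt + g₀.idx + 7]
8. n6.wid = false  [false]
9. n7.wid = 29  [terminal]
10. n8.wid = 14  [terminal]
11. n6.env = 12  [f₀.wid + f₁.wid - 31]
12. n6.lim = 9  [(if D.wid then f₀.wid else f₁.wid) - 5]
13. n6.idx = 11  [f₁.wid - 3]
14. n1.env = true  [S.env > 25]
15. n1.lim = false  [false]
16. n9.ok = true  [S₀.ok == true]
17. n10.wid = true  [S.ok == true]
18. n11.tag = 2  [terminal]
19. n12.tag = -2  [terminal]
20. n10.env = 4  [b₀.tag + b₁.tag + 4]
21. n10.lim = -4  [b₁.tag - 2]
22. n10.idx = -1  [b₀.tag + b₁.tag - 1]
23. n9.env = 3  [D.idx + 4]
24. n0.env = -4  [S₁.env - 7]

-4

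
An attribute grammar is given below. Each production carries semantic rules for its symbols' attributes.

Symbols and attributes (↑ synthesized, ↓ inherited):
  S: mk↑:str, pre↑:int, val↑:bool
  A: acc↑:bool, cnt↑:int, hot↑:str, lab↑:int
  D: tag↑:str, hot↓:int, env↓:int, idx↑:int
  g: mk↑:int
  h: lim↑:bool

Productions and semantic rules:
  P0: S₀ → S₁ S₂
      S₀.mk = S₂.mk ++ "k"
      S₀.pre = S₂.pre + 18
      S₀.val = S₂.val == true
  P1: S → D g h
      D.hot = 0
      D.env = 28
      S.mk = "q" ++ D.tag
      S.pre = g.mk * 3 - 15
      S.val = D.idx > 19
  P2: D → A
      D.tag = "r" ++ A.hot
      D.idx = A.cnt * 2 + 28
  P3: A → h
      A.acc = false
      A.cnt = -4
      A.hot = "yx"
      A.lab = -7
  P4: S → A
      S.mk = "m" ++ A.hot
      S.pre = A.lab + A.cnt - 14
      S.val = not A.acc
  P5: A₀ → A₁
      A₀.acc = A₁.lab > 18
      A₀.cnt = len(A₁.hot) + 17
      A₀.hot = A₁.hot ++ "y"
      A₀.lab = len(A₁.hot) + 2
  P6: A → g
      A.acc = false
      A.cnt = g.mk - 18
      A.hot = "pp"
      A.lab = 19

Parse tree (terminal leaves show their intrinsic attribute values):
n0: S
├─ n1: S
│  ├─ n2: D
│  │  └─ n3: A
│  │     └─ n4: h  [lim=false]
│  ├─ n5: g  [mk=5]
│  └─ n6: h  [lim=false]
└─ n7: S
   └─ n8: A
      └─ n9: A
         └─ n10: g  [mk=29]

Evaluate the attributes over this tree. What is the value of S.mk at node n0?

1. n2.hot = 0  [0]
2. n2.env = 28  [28]
3. n4.lim = false  [terminal]
4. n3.acc = false  [false]
5. n3.cnt = -4  [-4]
6. n3.hot = "yx"  ["yx"]
7. n3.lab = -7  [-7]
8. n2.tag = "ryx"  ["r" ++ A.hot]
9. n2.idx = 20  [A.cnt * 2 + 28]
10. n5.mk = 5  [terminal]
11. n6.lim = false  [terminal]
12. n1.mk = "qryx"  ["q" ++ D.tag]
13. n1.pre = 0  [g.mk * 3 - 15]
14. n1.val = true  [D.idx > 19]
15. n10.mk = 29  [terminal]
16. n9.acc = false  [false]
17. n9.cnt = 11  [g.mk - 18]
18. n9.hot = "pp"  ["pp"]
19. n9.lab = 19  [19]
20. n8.acc = true  [A₁.lab > 18]
21. n8.cnt = 19  [len(A₁.hot) + 17]
22. n8.hot = "ppy"  [A₁.hot ++ "y"]
23. n8.lab = 4  [len(A₁.hot) + 2]
24. n7.mk = "mppy"  ["m" ++ A.hot]
25. n7.pre = 9  [A.lab + A.cnt - 14]
26. n7.val = false  [not A.acc]
27. n0.mk = "mppyk"  [S₂.mk ++ "k"]
28. n0.pre = 27  [S₂.pre + 18]
29. n0.val = false  [S₂.val == true]

"mppyk"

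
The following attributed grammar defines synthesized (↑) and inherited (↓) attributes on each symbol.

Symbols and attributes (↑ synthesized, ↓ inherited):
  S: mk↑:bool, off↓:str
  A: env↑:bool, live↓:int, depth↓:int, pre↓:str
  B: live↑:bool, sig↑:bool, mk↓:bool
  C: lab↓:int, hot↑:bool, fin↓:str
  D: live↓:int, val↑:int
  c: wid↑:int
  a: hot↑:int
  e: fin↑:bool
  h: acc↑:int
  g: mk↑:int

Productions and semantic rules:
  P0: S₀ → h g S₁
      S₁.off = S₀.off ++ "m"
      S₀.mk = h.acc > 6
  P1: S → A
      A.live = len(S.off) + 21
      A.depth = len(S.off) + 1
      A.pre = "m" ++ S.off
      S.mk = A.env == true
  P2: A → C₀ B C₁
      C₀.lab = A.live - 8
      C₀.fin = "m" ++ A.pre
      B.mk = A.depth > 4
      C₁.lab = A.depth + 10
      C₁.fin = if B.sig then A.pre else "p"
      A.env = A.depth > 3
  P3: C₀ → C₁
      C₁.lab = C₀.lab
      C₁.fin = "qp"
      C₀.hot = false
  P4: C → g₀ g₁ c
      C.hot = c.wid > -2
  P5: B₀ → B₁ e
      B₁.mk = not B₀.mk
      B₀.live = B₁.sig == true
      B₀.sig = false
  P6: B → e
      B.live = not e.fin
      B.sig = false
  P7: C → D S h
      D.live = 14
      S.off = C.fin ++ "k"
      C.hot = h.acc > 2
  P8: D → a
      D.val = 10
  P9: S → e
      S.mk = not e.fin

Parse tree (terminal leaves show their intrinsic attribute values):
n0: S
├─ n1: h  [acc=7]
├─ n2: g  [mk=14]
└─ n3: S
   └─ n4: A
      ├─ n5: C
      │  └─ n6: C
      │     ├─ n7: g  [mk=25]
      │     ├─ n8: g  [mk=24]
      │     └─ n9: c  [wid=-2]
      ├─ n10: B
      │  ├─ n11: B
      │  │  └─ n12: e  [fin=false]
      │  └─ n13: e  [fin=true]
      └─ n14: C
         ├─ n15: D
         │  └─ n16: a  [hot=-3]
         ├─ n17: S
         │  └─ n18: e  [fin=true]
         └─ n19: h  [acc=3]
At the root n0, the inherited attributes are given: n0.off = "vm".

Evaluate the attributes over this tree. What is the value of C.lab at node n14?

14

1. n0.off = "vm"  [given at root]
2. n1.acc = 7  [terminal]
3. n2.mk = 14  [terminal]
4. n3.off = "vmm"  [S₀.off ++ "m"]
5. n4.live = 24  [len(S.off) + 21]
6. n4.depth = 4  [len(S.off) + 1]
7. n4.pre = "mvmm"  ["m" ++ S.off]
8. n5.lab = 16  [A.live - 8]
9. n5.fin = "mmvmm"  ["m" ++ A.pre]
10. n6.lab = 16  [C₀.lab]
11. n6.fin = "qp"  ["qp"]
12. n7.mk = 25  [terminal]
13. n8.mk = 24  [terminal]
14. n9.wid = -2  [terminal]
15. n6.hot = false  [c.wid > -2]
16. n5.hot = false  [false]
17. n10.mk = false  [A.depth > 4]
18. n11.mk = true  [not B₀.mk]
19. n12.fin = false  [terminal]
20. n11.live = true  [not e.fin]
21. n11.sig = false  [false]
22. n13.fin = true  [terminal]
23. n10.live = false  [B₁.sig == true]
24. n10.sig = false  [false]
25. n14.lab = 14  [A.depth + 10]
26. n14.fin = "p"  [if B.sig then A.pre else "p"]
27. n15.live = 14  [14]
28. n16.hot = -3  [terminal]
29. n15.val = 10  [10]
30. n17.off = "pk"  [C.fin ++ "k"]
31. n18.fin = true  [terminal]
32. n17.mk = false  [not e.fin]
33. n19.acc = 3  [terminal]
34. n14.hot = true  [h.acc > 2]
35. n4.env = true  [A.depth > 3]
36. n3.mk = true  [A.env == true]
37. n0.mk = true  [h.acc > 6]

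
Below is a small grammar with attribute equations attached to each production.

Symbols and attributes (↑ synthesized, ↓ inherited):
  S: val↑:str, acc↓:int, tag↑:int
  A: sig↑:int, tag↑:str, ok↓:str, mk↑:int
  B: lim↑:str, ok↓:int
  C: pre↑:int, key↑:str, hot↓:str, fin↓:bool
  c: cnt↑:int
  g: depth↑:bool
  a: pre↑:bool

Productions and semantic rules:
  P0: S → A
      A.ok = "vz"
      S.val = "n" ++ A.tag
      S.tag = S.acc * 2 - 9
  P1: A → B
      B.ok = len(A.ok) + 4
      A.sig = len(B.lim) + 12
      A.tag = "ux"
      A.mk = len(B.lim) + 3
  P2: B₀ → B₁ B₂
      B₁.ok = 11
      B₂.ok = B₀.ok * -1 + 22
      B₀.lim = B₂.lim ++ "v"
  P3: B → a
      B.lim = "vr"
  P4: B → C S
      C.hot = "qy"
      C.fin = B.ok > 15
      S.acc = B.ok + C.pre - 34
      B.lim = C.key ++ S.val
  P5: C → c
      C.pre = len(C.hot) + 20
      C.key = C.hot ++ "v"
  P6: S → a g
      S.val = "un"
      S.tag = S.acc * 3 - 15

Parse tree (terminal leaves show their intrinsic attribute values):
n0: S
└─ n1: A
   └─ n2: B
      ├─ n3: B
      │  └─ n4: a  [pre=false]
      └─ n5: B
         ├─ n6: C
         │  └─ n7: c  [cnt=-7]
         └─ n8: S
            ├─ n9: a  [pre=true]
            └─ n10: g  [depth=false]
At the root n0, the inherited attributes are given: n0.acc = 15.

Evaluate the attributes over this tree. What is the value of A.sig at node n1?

18

1. n0.acc = 15  [given at root]
2. n1.ok = "vz"  ["vz"]
3. n2.ok = 6  [len(A.ok) + 4]
4. n3.ok = 11  [11]
5. n4.pre = false  [terminal]
6. n3.lim = "vr"  ["vr"]
7. n5.ok = 16  [B₀.ok * -1 + 22]
8. n6.hot = "qy"  ["qy"]
9. n6.fin = true  [B.ok > 15]
10. n7.cnt = -7  [terminal]
11. n6.pre = 22  [len(C.hot) + 20]
12. n6.key = "qyv"  [C.hot ++ "v"]
13. n8.acc = 4  [B.ok + C.pre - 34]
14. n9.pre = true  [terminal]
15. n10.depth = false  [terminal]
16. n8.val = "un"  ["un"]
17. n8.tag = -3  [S.acc * 3 - 15]
18. n5.lim = "qyvun"  [C.key ++ S.val]
19. n2.lim = "qyvunv"  [B₂.lim ++ "v"]
20. n1.sig = 18  [len(B.lim) + 12]
21. n1.tag = "ux"  ["ux"]
22. n1.mk = 9  [len(B.lim) + 3]
23. n0.val = "nux"  ["n" ++ A.tag]
24. n0.tag = 21  [S.acc * 2 - 9]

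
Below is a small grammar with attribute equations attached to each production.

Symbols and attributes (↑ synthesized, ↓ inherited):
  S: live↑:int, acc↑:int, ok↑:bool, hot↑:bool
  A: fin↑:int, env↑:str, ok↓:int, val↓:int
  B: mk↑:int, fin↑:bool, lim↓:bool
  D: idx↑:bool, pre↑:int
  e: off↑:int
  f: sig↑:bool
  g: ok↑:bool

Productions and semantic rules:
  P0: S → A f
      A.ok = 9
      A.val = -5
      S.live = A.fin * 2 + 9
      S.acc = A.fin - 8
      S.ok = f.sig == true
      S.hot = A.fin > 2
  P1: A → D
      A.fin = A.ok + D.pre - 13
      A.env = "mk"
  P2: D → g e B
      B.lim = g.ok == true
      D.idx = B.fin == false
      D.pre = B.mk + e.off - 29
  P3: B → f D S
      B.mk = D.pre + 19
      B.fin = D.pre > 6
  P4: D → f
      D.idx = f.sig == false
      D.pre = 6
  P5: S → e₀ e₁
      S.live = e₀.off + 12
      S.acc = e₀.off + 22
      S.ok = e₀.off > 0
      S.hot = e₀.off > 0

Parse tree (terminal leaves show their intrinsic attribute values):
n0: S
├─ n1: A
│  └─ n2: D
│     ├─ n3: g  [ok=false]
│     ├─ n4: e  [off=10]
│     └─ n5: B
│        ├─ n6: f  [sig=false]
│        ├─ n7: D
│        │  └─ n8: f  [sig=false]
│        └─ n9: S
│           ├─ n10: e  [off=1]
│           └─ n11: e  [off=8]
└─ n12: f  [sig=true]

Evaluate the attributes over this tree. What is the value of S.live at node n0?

13

1. n1.ok = 9  [9]
2. n1.val = -5  [-5]
3. n3.ok = false  [terminal]
4. n4.off = 10  [terminal]
5. n5.lim = false  [g.ok == true]
6. n6.sig = false  [terminal]
7. n8.sig = false  [terminal]
8. n7.idx = true  [f.sig == false]
9. n7.pre = 6  [6]
10. n10.off = 1  [terminal]
11. n11.off = 8  [terminal]
12. n9.live = 13  [e₀.off + 12]
13. n9.acc = 23  [e₀.off + 22]
14. n9.ok = true  [e₀.off > 0]
15. n9.hot = true  [e₀.off > 0]
16. n5.mk = 25  [D.pre + 19]
17. n5.fin = false  [D.pre > 6]
18. n2.idx = true  [B.fin == false]
19. n2.pre = 6  [B.mk + e.off - 29]
20. n1.fin = 2  [A.ok + D.pre - 13]
21. n1.env = "mk"  ["mk"]
22. n12.sig = true  [terminal]
23. n0.live = 13  [A.fin * 2 + 9]
24. n0.acc = -6  [A.fin - 8]
25. n0.ok = true  [f.sig == true]
26. n0.hot = false  [A.fin > 2]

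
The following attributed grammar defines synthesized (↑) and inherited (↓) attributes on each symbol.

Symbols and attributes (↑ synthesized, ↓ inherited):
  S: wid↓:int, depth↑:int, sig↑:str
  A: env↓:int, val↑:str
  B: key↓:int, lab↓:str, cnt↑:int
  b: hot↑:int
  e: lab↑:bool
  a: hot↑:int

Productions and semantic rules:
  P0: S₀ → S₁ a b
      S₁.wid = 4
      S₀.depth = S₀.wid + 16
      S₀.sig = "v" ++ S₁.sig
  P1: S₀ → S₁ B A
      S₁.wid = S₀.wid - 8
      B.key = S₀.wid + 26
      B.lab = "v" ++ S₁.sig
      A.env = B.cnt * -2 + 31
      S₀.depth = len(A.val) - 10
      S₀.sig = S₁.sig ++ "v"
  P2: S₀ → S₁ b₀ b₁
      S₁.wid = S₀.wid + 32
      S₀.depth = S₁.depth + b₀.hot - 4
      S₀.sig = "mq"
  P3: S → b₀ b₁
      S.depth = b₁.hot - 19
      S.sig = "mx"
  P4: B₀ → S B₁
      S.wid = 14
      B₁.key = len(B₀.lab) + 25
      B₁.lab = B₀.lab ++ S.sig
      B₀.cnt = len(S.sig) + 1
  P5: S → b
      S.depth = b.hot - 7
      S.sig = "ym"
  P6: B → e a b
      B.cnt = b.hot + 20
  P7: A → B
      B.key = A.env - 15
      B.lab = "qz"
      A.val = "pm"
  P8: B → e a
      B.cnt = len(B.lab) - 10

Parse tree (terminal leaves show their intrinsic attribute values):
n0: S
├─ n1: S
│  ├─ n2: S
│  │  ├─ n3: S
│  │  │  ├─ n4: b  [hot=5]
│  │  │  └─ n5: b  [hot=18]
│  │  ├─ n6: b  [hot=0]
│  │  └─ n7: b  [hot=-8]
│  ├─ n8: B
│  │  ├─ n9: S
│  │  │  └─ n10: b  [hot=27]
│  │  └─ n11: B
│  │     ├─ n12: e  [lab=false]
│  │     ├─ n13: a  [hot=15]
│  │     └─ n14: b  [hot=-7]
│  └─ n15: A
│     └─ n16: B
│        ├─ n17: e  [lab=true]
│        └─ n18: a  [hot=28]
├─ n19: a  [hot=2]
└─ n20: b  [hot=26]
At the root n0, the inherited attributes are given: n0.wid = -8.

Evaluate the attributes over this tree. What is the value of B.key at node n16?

10

1. n0.wid = -8  [given at root]
2. n1.wid = 4  [4]
3. n2.wid = -4  [S₀.wid - 8]
4. n3.wid = 28  [S₀.wid + 32]
5. n4.hot = 5  [terminal]
6. n5.hot = 18  [terminal]
7. n3.depth = -1  [b₁.hot - 19]
8. n3.sig = "mx"  ["mx"]
9. n6.hot = 0  [terminal]
10. n7.hot = -8  [terminal]
11. n2.depth = -5  [S₁.depth + b₀.hot - 4]
12. n2.sig = "mq"  ["mq"]
13. n8.key = 30  [S₀.wid + 26]
14. n8.lab = "vmq"  ["v" ++ S₁.sig]
15. n9.wid = 14  [14]
16. n10.hot = 27  [terminal]
17. n9.depth = 20  [b.hot - 7]
18. n9.sig = "ym"  ["ym"]
19. n11.key = 28  [len(B₀.lab) + 25]
20. n11.lab = "vmqym"  [B₀.lab ++ S.sig]
21. n12.lab = false  [terminal]
22. n13.hot = 15  [terminal]
23. n14.hot = -7  [terminal]
24. n11.cnt = 13  [b.hot + 20]
25. n8.cnt = 3  [len(S.sig) + 1]
26. n15.env = 25  [B.cnt * -2 + 31]
27. n16.key = 10  [A.env - 15]
28. n16.lab = "qz"  ["qz"]
29. n17.lab = true  [terminal]
30. n18.hot = 28  [terminal]
31. n16.cnt = -8  [len(B.lab) - 10]
32. n15.val = "pm"  ["pm"]
33. n1.depth = -8  [len(A.val) - 10]
34. n1.sig = "mqv"  [S₁.sig ++ "v"]
35. n19.hot = 2  [terminal]
36. n20.hot = 26  [terminal]
37. n0.depth = 8  [S₀.wid + 16]
38. n0.sig = "vmqv"  ["v" ++ S₁.sig]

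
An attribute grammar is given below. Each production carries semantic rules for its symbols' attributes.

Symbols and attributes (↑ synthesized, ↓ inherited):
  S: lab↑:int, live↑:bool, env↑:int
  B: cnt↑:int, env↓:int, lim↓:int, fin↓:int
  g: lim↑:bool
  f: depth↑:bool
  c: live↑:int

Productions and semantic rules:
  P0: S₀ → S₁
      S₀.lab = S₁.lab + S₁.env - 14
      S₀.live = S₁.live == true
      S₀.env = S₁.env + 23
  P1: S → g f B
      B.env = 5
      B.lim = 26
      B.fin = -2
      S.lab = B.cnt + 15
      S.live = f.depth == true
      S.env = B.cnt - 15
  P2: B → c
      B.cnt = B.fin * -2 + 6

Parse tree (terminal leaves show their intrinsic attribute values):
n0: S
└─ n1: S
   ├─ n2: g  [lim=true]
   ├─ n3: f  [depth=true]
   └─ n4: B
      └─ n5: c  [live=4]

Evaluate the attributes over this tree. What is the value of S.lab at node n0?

1. n2.lim = true  [terminal]
2. n3.depth = true  [terminal]
3. n4.env = 5  [5]
4. n4.lim = 26  [26]
5. n4.fin = -2  [-2]
6. n5.live = 4  [terminal]
7. n4.cnt = 10  [B.fin * -2 + 6]
8. n1.lab = 25  [B.cnt + 15]
9. n1.live = true  [f.depth == true]
10. n1.env = -5  [B.cnt - 15]
11. n0.lab = 6  [S₁.lab + S₁.env - 14]
12. n0.live = true  [S₁.live == true]
13. n0.env = 18  [S₁.env + 23]

6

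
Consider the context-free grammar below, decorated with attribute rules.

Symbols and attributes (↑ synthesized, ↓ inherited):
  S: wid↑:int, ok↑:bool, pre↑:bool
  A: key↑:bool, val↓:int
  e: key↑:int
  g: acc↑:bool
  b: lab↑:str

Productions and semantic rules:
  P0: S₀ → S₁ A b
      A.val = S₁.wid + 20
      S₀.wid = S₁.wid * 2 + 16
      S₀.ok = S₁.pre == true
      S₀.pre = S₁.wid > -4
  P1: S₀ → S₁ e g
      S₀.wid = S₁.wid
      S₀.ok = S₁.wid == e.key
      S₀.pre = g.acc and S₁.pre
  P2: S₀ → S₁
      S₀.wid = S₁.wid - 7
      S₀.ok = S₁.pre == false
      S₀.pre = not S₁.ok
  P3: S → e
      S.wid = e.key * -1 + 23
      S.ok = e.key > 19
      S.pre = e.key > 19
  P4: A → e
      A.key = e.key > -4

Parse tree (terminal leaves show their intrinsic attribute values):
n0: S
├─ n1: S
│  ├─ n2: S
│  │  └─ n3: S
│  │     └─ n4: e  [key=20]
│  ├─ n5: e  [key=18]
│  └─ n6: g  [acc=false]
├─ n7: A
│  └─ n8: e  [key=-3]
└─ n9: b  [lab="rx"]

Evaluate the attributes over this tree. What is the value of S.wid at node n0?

8

1. n4.key = 20  [terminal]
2. n3.wid = 3  [e.key * -1 + 23]
3. n3.ok = true  [e.key > 19]
4. n3.pre = true  [e.key > 19]
5. n2.wid = -4  [S₁.wid - 7]
6. n2.ok = false  [S₁.pre == false]
7. n2.pre = false  [not S₁.ok]
8. n5.key = 18  [terminal]
9. n6.acc = false  [terminal]
10. n1.wid = -4  [S₁.wid]
11. n1.ok = false  [S₁.wid == e.key]
12. n1.pre = false  [g.acc and S₁.pre]
13. n7.val = 16  [S₁.wid + 20]
14. n8.key = -3  [terminal]
15. n7.key = true  [e.key > -4]
16. n9.lab = "rx"  [terminal]
17. n0.wid = 8  [S₁.wid * 2 + 16]
18. n0.ok = false  [S₁.pre == true]
19. n0.pre = false  [S₁.wid > -4]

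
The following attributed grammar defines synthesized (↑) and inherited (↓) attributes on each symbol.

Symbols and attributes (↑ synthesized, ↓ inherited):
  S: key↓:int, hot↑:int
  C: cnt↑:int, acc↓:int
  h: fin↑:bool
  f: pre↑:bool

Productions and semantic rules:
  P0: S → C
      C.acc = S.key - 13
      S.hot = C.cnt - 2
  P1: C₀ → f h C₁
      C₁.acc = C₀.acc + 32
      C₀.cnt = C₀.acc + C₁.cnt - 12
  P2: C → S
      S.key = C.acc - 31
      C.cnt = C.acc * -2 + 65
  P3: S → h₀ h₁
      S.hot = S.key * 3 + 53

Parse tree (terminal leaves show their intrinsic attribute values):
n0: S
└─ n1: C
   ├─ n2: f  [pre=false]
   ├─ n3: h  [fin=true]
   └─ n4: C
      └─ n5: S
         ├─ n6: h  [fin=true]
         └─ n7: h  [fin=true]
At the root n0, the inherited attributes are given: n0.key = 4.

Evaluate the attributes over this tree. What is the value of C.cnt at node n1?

1. n0.key = 4  [given at root]
2. n1.acc = -9  [S.key - 13]
3. n2.pre = false  [terminal]
4. n3.fin = true  [terminal]
5. n4.acc = 23  [C₀.acc + 32]
6. n5.key = -8  [C.acc - 31]
7. n6.fin = true  [terminal]
8. n7.fin = true  [terminal]
9. n5.hot = 29  [S.key * 3 + 53]
10. n4.cnt = 19  [C.acc * -2 + 65]
11. n1.cnt = -2  [C₀.acc + C₁.cnt - 12]
12. n0.hot = -4  [C.cnt - 2]

-2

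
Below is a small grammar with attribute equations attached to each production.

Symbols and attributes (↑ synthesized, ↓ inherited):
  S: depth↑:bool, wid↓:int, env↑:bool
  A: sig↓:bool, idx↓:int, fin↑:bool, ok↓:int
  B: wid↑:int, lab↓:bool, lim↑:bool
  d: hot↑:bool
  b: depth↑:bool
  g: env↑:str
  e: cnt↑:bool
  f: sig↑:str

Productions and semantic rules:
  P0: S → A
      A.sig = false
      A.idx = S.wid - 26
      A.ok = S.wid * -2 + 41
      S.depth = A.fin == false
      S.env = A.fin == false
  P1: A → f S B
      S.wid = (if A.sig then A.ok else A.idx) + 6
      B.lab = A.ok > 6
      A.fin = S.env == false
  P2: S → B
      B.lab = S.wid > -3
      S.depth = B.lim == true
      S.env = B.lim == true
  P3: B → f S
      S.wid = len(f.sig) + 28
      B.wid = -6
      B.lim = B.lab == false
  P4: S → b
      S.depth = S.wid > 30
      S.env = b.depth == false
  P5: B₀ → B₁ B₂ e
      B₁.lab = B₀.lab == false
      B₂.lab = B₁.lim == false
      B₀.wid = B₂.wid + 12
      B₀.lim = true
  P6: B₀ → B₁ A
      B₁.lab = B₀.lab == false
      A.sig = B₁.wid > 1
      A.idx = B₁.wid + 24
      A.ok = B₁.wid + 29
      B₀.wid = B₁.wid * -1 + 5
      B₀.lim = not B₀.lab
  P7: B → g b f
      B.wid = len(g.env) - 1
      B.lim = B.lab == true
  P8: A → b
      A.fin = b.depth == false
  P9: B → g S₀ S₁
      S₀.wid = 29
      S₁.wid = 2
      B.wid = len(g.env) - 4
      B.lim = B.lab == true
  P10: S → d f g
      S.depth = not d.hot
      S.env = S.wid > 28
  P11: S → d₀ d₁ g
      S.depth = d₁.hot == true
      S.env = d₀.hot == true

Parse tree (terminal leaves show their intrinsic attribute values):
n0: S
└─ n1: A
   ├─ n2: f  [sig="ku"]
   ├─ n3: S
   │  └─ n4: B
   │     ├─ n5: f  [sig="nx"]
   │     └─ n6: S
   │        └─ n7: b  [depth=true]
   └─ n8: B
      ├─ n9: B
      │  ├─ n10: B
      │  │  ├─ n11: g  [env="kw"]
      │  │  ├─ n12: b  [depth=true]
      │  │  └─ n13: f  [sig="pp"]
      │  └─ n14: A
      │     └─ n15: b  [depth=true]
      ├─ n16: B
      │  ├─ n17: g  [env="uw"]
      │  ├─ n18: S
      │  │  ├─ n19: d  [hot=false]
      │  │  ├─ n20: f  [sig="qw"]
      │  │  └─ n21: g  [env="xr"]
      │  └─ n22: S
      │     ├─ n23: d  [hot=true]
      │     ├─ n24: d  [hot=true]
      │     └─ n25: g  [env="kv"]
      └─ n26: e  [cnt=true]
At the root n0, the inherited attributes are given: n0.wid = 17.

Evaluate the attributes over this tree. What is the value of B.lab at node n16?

false

1. n0.wid = 17  [given at root]
2. n1.sig = false  [false]
3. n1.idx = -9  [S.wid - 26]
4. n1.ok = 7  [S.wid * -2 + 41]
5. n2.sig = "ku"  [terminal]
6. n3.wid = -3  [(if A.sig then A.ok else A.idx) + 6]
7. n4.lab = false  [S.wid > -3]
8. n5.sig = "nx"  [terminal]
9. n6.wid = 30  [len(f.sig) + 28]
10. n7.depth = true  [terminal]
11. n6.depth = false  [S.wid > 30]
12. n6.env = false  [b.depth == false]
13. n4.wid = -6  [-6]
14. n4.lim = true  [B.lab == false]
15. n3.depth = true  [B.lim == true]
16. n3.env = true  [B.lim == true]
17. n8.lab = true  [A.ok > 6]
18. n9.lab = false  [B₀.lab == false]
19. n10.lab = true  [B₀.lab == false]
20. n11.env = "kw"  [terminal]
21. n12.depth = true  [terminal]
22. n13.sig = "pp"  [terminal]
23. n10.wid = 1  [len(g.env) - 1]
24. n10.lim = true  [B.lab == true]
25. n14.sig = false  [B₁.wid > 1]
26. n14.idx = 25  [B₁.wid + 24]
27. n14.ok = 30  [B₁.wid + 29]
28. n15.depth = true  [terminal]
29. n14.fin = false  [b.depth == false]
30. n9.wid = 4  [B₁.wid * -1 + 5]
31. n9.lim = true  [not B₀.lab]
32. n16.lab = false  [B₁.lim == false]
33. n17.env = "uw"  [terminal]
34. n18.wid = 29  [29]
35. n19.hot = false  [terminal]
36. n20.sig = "qw"  [terminal]
37. n21.env = "xr"  [terminal]
38. n18.depth = true  [not d.hot]
39. n18.env = true  [S.wid > 28]
40. n22.wid = 2  [2]
41. n23.hot = true  [terminal]
42. n24.hot = true  [terminal]
43. n25.env = "kv"  [terminal]
44. n22.depth = true  [d₁.hot == true]
45. n22.env = true  [d₀.hot == true]
46. n16.wid = -2  [len(g.env) - 4]
47. n16.lim = false  [B.lab == true]
48. n26.cnt = true  [terminal]
49. n8.wid = 10  [B₂.wid + 12]
50. n8.lim = true  [true]
51. n1.fin = false  [S.env == false]
52. n0.depth = true  [A.fin == false]
53. n0.env = true  [A.fin == false]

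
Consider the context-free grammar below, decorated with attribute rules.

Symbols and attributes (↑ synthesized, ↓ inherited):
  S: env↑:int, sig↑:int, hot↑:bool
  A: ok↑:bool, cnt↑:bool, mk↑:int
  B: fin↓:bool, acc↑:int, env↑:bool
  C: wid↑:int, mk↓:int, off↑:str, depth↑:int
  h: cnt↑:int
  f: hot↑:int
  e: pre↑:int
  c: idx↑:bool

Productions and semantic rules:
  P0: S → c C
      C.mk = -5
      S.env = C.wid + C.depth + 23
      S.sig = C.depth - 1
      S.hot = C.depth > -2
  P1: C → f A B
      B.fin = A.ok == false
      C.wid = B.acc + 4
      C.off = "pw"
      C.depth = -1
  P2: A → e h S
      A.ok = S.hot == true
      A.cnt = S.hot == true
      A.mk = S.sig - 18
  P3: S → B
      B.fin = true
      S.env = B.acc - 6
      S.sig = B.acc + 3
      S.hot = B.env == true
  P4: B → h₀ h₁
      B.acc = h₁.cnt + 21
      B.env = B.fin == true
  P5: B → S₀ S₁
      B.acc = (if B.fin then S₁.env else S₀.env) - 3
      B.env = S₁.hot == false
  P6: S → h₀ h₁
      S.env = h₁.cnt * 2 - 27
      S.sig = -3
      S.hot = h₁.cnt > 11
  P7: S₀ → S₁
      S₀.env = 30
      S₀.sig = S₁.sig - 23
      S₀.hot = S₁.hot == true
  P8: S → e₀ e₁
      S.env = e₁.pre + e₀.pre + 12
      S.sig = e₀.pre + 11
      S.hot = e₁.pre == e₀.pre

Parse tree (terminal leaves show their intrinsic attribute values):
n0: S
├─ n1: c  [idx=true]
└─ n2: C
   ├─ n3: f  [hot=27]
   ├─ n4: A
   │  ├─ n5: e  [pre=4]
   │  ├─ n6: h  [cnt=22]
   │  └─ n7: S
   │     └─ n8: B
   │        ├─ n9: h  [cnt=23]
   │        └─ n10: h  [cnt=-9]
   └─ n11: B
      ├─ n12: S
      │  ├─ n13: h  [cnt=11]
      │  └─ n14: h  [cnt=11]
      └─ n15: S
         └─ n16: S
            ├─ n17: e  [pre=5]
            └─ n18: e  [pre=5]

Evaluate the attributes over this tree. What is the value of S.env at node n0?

18

1. n1.idx = true  [terminal]
2. n2.mk = -5  [-5]
3. n3.hot = 27  [terminal]
4. n5.pre = 4  [terminal]
5. n6.cnt = 22  [terminal]
6. n8.fin = true  [true]
7. n9.cnt = 23  [terminal]
8. n10.cnt = -9  [terminal]
9. n8.acc = 12  [h₁.cnt + 21]
10. n8.env = true  [B.fin == true]
11. n7.env = 6  [B.acc - 6]
12. n7.sig = 15  [B.acc + 3]
13. n7.hot = true  [B.env == true]
14. n4.ok = true  [S.hot == true]
15. n4.cnt = true  [S.hot == true]
16. n4.mk = -3  [S.sig - 18]
17. n11.fin = false  [A.ok == false]
18. n13.cnt = 11  [terminal]
19. n14.cnt = 11  [terminal]
20. n12.env = -5  [h₁.cnt * 2 - 27]
21. n12.sig = -3  [-3]
22. n12.hot = false  [h₁.cnt > 11]
23. n17.pre = 5  [terminal]
24. n18.pre = 5  [terminal]
25. n16.env = 22  [e₁.pre + e₀.pre + 12]
26. n16.sig = 16  [e₀.pre + 11]
27. n16.hot = true  [e₁.pre == e₀.pre]
28. n15.env = 30  [30]
29. n15.sig = -7  [S₁.sig - 23]
30. n15.hot = true  [S₁.hot == true]
31. n11.acc = -8  [(if B.fin then S₁.env else S₀.env) - 3]
32. n11.env = false  [S₁.hot == false]
33. n2.wid = -4  [B.acc + 4]
34. n2.off = "pw"  ["pw"]
35. n2.depth = -1  [-1]
36. n0.env = 18  [C.wid + C.depth + 23]
37. n0.sig = -2  [C.depth - 1]
38. n0.hot = true  [C.depth > -2]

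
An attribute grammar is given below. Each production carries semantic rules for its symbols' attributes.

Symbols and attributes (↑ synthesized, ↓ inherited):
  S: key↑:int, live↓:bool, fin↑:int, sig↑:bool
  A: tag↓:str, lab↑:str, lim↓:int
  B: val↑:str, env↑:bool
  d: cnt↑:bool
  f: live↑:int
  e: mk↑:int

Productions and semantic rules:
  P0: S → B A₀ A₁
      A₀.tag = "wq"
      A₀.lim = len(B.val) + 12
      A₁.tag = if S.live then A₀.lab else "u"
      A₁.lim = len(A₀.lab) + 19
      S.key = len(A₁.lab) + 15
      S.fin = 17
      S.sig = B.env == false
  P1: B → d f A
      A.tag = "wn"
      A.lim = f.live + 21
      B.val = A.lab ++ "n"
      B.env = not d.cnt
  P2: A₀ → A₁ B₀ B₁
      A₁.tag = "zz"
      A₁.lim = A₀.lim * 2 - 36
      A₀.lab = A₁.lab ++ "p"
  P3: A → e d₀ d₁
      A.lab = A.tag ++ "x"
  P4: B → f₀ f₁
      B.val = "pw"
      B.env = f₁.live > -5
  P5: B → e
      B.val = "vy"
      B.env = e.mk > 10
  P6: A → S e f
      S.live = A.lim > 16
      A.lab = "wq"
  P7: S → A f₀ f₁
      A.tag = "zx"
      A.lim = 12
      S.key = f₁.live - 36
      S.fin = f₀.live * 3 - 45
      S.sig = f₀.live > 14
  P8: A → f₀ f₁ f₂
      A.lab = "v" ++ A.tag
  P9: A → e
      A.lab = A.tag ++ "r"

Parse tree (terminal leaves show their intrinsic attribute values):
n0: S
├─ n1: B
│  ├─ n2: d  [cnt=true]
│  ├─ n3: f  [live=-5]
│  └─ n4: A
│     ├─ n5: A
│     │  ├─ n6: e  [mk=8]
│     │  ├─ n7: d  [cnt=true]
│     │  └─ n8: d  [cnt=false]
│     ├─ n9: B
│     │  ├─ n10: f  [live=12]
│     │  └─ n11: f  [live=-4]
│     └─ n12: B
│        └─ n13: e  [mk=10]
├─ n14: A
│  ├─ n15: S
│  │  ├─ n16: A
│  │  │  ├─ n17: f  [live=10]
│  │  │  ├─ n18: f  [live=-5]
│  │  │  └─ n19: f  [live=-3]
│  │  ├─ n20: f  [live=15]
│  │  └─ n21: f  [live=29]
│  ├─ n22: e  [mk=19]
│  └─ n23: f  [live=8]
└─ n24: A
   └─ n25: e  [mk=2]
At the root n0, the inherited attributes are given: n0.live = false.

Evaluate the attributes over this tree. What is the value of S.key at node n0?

17

1. n0.live = false  [given at root]
2. n2.cnt = true  [terminal]
3. n3.live = -5  [terminal]
4. n4.tag = "wn"  ["wn"]
5. n4.lim = 16  [f.live + 21]
6. n5.tag = "zz"  ["zz"]
7. n5.lim = -4  [A₀.lim * 2 - 36]
8. n6.mk = 8  [terminal]
9. n7.cnt = true  [terminal]
10. n8.cnt = false  [terminal]
11. n5.lab = "zzx"  [A.tag ++ "x"]
12. n10.live = 12  [terminal]
13. n11.live = -4  [terminal]
14. n9.val = "pw"  ["pw"]
15. n9.env = true  [f₁.live > -5]
16. n13.mk = 10  [terminal]
17. n12.val = "vy"  ["vy"]
18. n12.env = false  [e.mk > 10]
19. n4.lab = "zzxp"  [A₁.lab ++ "p"]
20. n1.val = "zzxpn"  [A.lab ++ "n"]
21. n1.env = false  [not d.cnt]
22. n14.tag = "wq"  ["wq"]
23. n14.lim = 17  [len(B.val) + 12]
24. n15.live = true  [A.lim > 16]
25. n16.tag = "zx"  ["zx"]
26. n16.lim = 12  [12]
27. n17.live = 10  [terminal]
28. n18.live = -5  [terminal]
29. n19.live = -3  [terminal]
30. n16.lab = "vzx"  ["v" ++ A.tag]
31. n20.live = 15  [terminal]
32. n21.live = 29  [terminal]
33. n15.key = -7  [f₁.live - 36]
34. n15.fin = 0  [f₀.live * 3 - 45]
35. n15.sig = true  [f₀.live > 14]
36. n22.mk = 19  [terminal]
37. n23.live = 8  [terminal]
38. n14.lab = "wq"  ["wq"]
39. n24.tag = "u"  [if S.live then A₀.lab else "u"]
40. n24.lim = 21  [len(A₀.lab) + 19]
41. n25.mk = 2  [terminal]
42. n24.lab = "ur"  [A.tag ++ "r"]
43. n0.key = 17  [len(A₁.lab) + 15]
44. n0.fin = 17  [17]
45. n0.sig = true  [B.env == false]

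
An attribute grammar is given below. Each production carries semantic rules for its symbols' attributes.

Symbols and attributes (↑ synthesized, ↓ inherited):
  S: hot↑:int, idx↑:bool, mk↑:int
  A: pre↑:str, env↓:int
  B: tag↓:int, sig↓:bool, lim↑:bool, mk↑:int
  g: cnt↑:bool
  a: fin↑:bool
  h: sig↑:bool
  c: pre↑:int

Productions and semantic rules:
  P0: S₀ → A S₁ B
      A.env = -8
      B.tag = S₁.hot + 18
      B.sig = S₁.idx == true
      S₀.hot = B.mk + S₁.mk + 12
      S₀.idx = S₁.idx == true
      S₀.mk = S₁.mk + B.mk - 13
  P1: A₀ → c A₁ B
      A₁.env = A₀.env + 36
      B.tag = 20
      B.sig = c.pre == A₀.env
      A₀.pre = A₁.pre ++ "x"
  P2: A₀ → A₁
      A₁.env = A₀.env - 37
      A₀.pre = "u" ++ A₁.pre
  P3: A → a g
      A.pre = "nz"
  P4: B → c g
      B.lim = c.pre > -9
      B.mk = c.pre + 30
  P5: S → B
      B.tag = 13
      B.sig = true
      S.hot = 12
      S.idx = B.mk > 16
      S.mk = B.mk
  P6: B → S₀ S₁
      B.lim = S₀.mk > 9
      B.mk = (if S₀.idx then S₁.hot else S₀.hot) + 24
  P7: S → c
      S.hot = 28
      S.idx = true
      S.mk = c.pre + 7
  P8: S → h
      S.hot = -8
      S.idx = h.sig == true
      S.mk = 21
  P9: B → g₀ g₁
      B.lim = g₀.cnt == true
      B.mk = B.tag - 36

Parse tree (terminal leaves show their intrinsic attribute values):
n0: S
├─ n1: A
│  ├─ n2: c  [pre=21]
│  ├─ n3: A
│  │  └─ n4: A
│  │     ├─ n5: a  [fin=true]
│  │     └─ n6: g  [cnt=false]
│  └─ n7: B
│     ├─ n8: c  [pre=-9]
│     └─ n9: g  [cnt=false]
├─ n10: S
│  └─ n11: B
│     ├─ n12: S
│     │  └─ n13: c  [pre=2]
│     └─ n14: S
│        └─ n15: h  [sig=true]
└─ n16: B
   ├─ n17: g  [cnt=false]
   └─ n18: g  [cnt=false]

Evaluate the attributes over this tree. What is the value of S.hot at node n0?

22

1. n1.env = -8  [-8]
2. n2.pre = 21  [terminal]
3. n3.env = 28  [A₀.env + 36]
4. n4.env = -9  [A₀.env - 37]
5. n5.fin = true  [terminal]
6. n6.cnt = false  [terminal]
7. n4.pre = "nz"  ["nz"]
8. n3.pre = "unz"  ["u" ++ A₁.pre]
9. n7.tag = 20  [20]
10. n7.sig = false  [c.pre == A₀.env]
11. n8.pre = -9  [terminal]
12. n9.cnt = false  [terminal]
13. n7.lim = false  [c.pre > -9]
14. n7.mk = 21  [c.pre + 30]
15. n1.pre = "unzx"  [A₁.pre ++ "x"]
16. n11.tag = 13  [13]
17. n11.sig = true  [true]
18. n13.pre = 2  [terminal]
19. n12.hot = 28  [28]
20. n12.idx = true  [true]
21. n12.mk = 9  [c.pre + 7]
22. n15.sig = true  [terminal]
23. n14.hot = -8  [-8]
24. n14.idx = true  [h.sig == true]
25. n14.mk = 21  [21]
26. n11.lim = false  [S₀.mk > 9]
27. n11.mk = 16  [(if S₀.idx then S₁.hot else S₀.hot) + 24]
28. n10.hot = 12  [12]
29. n10.idx = false  [B.mk > 16]
30. n10.mk = 16  [B.mk]
31. n16.tag = 30  [S₁.hot + 18]
32. n16.sig = false  [S₁.idx == true]
33. n17.cnt = false  [terminal]
34. n18.cnt = false  [terminal]
35. n16.lim = false  [g₀.cnt == true]
36. n16.mk = -6  [B.tag - 36]
37. n0.hot = 22  [B.mk + S₁.mk + 12]
38. n0.idx = false  [S₁.idx == true]
39. n0.mk = -3  [S₁.mk + B.mk - 13]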